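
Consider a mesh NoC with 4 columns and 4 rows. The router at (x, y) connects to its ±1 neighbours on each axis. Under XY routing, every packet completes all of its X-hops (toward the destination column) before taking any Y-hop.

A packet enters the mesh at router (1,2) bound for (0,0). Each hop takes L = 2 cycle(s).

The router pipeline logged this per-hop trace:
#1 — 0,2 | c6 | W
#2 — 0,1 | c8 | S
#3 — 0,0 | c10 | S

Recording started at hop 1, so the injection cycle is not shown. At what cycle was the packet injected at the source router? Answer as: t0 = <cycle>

t0 = 4

Hop 1 reached at cycle 6; hop k is at t0 + k·L.
t0 = cyc[1] − L = 6 − 2 = 4.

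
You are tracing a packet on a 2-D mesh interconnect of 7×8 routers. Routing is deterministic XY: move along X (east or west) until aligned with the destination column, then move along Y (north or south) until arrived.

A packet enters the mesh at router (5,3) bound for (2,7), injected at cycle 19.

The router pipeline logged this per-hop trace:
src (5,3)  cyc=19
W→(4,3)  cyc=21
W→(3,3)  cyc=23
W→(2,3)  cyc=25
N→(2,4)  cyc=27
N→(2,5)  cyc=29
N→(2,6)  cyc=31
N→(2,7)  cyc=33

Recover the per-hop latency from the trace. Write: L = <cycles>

L = 2

Between hops 0 and 1 the cycle counter advances 21 − 19 = 2.
Each hop adds L, hence L = 2.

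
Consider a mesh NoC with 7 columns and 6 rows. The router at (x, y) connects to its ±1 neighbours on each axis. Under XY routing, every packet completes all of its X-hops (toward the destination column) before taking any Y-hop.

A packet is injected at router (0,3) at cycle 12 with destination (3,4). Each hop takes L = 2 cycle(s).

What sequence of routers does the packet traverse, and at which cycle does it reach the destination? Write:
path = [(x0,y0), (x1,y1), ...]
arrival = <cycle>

path = [(0,3), (1,3), (2,3), (3,3), (3,4)]
arrival = 20

#0 — 0,3 | c12
#1 — 1,3 | c14 | E
#2 — 2,3 | c16 | E
#3 — 3,3 | c18 | E
#4 — 3,4 | c20 | N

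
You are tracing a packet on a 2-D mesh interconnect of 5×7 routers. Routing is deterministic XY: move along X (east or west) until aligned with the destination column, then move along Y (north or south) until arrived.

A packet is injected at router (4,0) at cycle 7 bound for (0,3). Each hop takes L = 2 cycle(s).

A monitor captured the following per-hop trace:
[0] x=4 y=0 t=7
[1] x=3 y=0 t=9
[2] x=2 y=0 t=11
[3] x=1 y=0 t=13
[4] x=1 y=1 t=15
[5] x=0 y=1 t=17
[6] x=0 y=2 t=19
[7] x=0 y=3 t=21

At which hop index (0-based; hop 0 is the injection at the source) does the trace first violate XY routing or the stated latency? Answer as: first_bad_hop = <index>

first_bad_hop = 4

check 1→ d=(-1,0) cyc+2: ok
check 2→ d=(-1,0) cyc+2: ok
check 3→ d=(-1,0) cyc+2: ok
check 4→ d=(0,1) cyc+2: BAD: Y-move but x=1≠0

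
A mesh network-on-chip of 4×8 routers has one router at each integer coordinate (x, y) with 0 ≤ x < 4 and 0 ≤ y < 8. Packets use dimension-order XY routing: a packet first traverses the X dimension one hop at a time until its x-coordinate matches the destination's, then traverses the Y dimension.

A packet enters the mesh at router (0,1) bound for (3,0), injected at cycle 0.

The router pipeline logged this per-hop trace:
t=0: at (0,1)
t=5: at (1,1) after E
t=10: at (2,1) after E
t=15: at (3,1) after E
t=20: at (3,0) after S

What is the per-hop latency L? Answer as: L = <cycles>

L = 5

cyc[1] − cyc[0] = 5 − 0 = 5.
One hop costs L cycles, so L = 5.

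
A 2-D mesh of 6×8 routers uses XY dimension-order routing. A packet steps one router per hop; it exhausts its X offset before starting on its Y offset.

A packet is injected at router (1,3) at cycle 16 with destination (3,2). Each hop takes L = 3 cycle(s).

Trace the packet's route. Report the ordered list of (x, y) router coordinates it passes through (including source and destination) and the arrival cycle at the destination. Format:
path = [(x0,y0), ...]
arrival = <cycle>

path = [(1,3), (2,3), (3,3), (3,2)]
arrival = 25

#0 — 1,3 | c16
#1 — 2,3 | c19 | E
#2 — 3,3 | c22 | E
#3 — 3,2 | c25 | S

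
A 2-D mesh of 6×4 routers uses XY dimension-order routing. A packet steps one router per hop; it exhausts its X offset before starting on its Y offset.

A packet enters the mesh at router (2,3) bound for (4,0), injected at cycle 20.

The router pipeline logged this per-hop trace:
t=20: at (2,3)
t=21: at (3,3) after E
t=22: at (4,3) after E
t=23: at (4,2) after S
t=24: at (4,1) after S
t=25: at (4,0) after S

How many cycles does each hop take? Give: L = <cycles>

L = 1

Between hops 0 and 1 the cycle counter advances 21 − 20 = 1.
One hop costs L cycles, so L = 1.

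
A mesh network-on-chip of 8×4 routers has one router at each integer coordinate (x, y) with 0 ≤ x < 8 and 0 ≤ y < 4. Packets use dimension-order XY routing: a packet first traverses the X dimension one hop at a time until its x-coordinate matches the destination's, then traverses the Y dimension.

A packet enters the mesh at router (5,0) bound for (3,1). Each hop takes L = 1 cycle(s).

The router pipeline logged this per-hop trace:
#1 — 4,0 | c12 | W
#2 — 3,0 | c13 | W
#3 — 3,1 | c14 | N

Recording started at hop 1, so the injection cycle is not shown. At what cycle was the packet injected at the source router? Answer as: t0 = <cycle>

t0 = 11

cyc[1] = 12 and cyc[k] = t0 + k·L for every k.
t0 = cyc[1] − L = 12 − 1 = 11.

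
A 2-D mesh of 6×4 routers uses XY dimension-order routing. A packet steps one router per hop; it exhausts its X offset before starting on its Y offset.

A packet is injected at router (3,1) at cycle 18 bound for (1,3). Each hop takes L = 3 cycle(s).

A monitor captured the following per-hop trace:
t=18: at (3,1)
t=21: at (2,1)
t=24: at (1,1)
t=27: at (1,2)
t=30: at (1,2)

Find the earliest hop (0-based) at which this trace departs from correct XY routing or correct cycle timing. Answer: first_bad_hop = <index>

first_bad_hop = 4

[1] (-1,+0) / 3c ⇒ ok
[2] (-1,+0) / 3c ⇒ ok
[3] (+0,+1) / 3c ⇒ ok
[4] (+0,+0) / 3c ⇒ BAD: non-unit step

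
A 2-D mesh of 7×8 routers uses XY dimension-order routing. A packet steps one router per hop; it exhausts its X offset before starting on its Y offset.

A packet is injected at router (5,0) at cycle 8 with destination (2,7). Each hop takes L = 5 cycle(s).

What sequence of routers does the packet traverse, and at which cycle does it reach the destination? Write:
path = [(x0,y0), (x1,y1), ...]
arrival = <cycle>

path = [(5,0), (4,0), (3,0), (2,0), (2,1), (2,2), (2,3), (2,4), (2,5), (2,6), (2,7)]
arrival = 58

t=8: at (5,0)
t=13: at (4,0) after W
t=18: at (3,0) after W
t=23: at (2,0) after W
t=28: at (2,1) after N
t=33: at (2,2) after N
t=38: at (2,3) after N
t=43: at (2,4) after N
t=48: at (2,5) after N
t=53: at (2,6) after N
t=58: at (2,7) after N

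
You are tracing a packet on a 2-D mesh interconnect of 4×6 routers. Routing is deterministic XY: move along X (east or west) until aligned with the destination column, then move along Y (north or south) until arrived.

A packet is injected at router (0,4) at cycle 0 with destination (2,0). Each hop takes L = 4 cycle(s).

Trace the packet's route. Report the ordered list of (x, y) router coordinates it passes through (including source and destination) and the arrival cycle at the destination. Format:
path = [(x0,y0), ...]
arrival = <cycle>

src (0,4)  cyc=0
E→(1,4)  cyc=4
E→(2,4)  cyc=8
S→(2,3)  cyc=12
S→(2,2)  cyc=16
S→(2,1)  cyc=20
S→(2,0)  cyc=24

path = [(0,4), (1,4), (2,4), (2,3), (2,2), (2,1), (2,0)]
arrival = 24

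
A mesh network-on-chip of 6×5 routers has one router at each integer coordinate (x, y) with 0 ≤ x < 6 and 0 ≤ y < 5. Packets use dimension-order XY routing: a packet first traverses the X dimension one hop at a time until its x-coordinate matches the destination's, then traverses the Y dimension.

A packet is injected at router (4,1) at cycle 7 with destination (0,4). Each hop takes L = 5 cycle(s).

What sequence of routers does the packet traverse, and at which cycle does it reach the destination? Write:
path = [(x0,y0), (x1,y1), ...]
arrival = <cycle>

path = [(4,1), (3,1), (2,1), (1,1), (0,1), (0,2), (0,3), (0,4)]
arrival = 42

[0] x=4 y=1 t=7
[1] x=3 y=1 t=12 →W
[2] x=2 y=1 t=17 →W
[3] x=1 y=1 t=22 →W
[4] x=0 y=1 t=27 →W
[5] x=0 y=2 t=32 →N
[6] x=0 y=3 t=37 →N
[7] x=0 y=4 t=42 →N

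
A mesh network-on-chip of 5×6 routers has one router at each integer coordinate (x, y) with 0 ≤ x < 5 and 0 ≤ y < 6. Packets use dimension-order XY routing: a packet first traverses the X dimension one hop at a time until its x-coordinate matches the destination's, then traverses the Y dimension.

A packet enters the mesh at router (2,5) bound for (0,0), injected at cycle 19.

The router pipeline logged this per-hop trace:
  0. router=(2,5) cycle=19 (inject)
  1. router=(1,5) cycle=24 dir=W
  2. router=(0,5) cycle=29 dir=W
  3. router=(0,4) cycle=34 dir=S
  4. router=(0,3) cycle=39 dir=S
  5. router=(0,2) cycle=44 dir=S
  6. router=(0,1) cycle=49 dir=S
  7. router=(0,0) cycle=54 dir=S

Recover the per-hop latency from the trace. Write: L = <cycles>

L = 5

cyc[1] − cyc[0] = 24 − 19 = 5.
Per-hop latency L = Δcyc = 5.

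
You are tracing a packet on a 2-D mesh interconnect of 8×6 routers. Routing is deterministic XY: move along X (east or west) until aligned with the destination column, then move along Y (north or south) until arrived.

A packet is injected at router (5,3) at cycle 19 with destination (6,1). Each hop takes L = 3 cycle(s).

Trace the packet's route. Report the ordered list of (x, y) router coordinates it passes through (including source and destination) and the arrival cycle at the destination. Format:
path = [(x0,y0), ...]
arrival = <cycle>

  0. router=(5,3) cycle=19 (inject)
  1. router=(6,3) cycle=22 dir=E
  2. router=(6,2) cycle=25 dir=S
  3. router=(6,1) cycle=28 dir=S

path = [(5,3), (6,3), (6,2), (6,1)]
arrival = 28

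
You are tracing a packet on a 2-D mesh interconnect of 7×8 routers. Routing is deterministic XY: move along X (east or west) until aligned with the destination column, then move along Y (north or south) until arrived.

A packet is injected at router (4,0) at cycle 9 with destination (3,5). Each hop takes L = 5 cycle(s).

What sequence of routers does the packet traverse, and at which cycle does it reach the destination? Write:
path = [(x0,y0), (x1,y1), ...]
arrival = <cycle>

path = [(4,0), (3,0), (3,1), (3,2), (3,3), (3,4), (3,5)]
arrival = 39

[0] x=4 y=0 t=9
[1] x=3 y=0 t=14 →W
[2] x=3 y=1 t=19 →N
[3] x=3 y=2 t=24 →N
[4] x=3 y=3 t=29 →N
[5] x=3 y=4 t=34 →N
[6] x=3 y=5 t=39 →N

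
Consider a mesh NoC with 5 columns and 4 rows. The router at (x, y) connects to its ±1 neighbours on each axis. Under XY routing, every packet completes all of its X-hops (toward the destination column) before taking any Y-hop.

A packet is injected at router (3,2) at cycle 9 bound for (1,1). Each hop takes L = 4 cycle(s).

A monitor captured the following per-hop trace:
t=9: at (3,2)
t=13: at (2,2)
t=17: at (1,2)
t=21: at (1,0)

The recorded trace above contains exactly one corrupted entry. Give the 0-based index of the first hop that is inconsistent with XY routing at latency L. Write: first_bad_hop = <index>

first_bad_hop = 3

check 1→ d=(-1,0) cyc+4: ok
check 2→ d=(-1,0) cyc+4: ok
check 3→ d=(0,-2) cyc+4: BAD: non-unit step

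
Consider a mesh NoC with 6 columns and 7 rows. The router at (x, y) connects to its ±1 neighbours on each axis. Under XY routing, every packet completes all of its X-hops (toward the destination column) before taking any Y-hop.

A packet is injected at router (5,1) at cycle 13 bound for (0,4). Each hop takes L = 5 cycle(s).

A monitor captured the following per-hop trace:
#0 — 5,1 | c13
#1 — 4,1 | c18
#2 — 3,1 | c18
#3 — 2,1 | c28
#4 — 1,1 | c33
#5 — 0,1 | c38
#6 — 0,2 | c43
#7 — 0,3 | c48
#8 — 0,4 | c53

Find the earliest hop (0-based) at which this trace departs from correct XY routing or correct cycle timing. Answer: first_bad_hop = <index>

first_bad_hop = 2

hop 1: step (-1,+0), +5 cyc — ok
hop 2: step (-1,+0), +0 cyc — BAD: Δcyc=0≠L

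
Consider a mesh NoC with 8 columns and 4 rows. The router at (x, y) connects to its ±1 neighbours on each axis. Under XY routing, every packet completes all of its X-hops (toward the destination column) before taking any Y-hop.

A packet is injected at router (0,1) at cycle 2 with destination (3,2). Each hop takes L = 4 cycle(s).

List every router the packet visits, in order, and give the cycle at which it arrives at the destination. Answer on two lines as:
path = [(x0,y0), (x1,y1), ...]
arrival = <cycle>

t=2: at (0,1)
t=6: at (1,1) after E
t=10: at (2,1) after E
t=14: at (3,1) after E
t=18: at (3,2) after N

path = [(0,1), (1,1), (2,1), (3,1), (3,2)]
arrival = 18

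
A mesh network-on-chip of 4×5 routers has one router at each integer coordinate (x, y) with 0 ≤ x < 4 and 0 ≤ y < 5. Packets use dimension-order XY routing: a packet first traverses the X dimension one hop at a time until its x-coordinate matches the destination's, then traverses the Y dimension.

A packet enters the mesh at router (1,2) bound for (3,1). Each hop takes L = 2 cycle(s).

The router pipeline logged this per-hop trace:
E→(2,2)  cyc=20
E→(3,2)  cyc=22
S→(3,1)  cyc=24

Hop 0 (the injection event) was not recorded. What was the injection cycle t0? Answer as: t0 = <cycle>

At hop 1 the cycle is 20; in general cyc_k = t0 + kL.
Therefore t0 = 20 − L = 18.

t0 = 18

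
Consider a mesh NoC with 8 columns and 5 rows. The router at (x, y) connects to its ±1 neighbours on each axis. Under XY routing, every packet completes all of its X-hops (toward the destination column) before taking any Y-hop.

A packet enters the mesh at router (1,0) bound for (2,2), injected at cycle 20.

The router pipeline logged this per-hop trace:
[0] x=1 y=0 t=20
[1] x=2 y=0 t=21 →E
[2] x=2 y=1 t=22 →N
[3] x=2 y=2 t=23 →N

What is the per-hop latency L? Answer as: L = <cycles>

Δcyc across hop 0→1: 21 − 20 = 1.
One hop costs L cycles, so L = 1.

L = 1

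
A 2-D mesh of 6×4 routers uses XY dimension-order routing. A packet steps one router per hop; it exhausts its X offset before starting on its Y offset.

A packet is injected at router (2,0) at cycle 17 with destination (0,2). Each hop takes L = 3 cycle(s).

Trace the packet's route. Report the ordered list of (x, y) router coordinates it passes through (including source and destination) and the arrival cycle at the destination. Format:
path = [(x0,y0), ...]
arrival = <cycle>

hop 0: (2,0) @ cyc 17
hop 1: (1,0) @ cyc 20  [W]
hop 2: (0,0) @ cyc 23  [W]
hop 3: (0,1) @ cyc 26  [N]
hop 4: (0,2) @ cyc 29  [N]

path = [(2,0), (1,0), (0,0), (0,1), (0,2)]
arrival = 29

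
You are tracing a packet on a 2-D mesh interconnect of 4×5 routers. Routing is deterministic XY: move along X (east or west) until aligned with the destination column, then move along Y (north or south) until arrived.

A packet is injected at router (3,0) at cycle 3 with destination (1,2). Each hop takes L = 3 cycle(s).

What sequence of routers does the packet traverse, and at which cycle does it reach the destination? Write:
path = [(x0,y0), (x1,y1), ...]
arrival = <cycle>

path = [(3,0), (2,0), (1,0), (1,1), (1,2)]
arrival = 15

#0 — 3,0 | c3
#1 — 2,0 | c6 | W
#2 — 1,0 | c9 | W
#3 — 1,1 | c12 | N
#4 — 1,2 | c15 | N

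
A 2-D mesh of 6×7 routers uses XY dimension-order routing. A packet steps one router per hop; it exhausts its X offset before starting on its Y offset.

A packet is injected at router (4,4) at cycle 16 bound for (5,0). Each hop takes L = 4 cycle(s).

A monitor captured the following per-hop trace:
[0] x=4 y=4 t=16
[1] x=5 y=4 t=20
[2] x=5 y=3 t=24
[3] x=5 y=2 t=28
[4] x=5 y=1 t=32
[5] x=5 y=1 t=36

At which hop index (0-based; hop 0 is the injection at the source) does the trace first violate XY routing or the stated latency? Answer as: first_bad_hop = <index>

first_bad_hop = 5

  1: Δx=+1 Δy=+0 Δt=4 [ok]
  2: Δx=+0 Δy=-1 Δt=4 [ok]
  3: Δx=+0 Δy=-1 Δt=4 [ok]
  4: Δx=+0 Δy=-1 Δt=4 [ok]
  5: Δx=+0 Δy=+0 Δt=4 [BAD: non-unit step]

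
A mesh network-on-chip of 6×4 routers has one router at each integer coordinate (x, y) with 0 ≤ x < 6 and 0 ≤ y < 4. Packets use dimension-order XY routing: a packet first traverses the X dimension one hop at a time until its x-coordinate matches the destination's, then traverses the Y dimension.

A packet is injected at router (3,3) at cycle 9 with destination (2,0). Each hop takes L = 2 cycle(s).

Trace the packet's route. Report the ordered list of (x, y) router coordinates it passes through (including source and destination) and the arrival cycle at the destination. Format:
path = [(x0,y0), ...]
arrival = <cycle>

path = [(3,3), (2,3), (2,2), (2,1), (2,0)]
arrival = 17

hop 0: (3,3) @ cyc 9
hop 1: (2,3) @ cyc 11  [W]
hop 2: (2,2) @ cyc 13  [S]
hop 3: (2,1) @ cyc 15  [S]
hop 4: (2,0) @ cyc 17  [S]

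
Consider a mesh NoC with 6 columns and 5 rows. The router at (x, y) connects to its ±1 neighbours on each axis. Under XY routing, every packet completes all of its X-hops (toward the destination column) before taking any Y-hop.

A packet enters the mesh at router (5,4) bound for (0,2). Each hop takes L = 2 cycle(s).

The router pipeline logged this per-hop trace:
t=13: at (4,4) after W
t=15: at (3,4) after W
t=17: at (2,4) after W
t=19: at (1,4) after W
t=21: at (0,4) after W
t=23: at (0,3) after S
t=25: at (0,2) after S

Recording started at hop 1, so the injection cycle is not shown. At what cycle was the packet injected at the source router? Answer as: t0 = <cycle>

At hop 1 the cycle is 13; in general cyc_k = t0 + kL.
Subtract one hop: t0 = 13 − 2 = 11.

t0 = 11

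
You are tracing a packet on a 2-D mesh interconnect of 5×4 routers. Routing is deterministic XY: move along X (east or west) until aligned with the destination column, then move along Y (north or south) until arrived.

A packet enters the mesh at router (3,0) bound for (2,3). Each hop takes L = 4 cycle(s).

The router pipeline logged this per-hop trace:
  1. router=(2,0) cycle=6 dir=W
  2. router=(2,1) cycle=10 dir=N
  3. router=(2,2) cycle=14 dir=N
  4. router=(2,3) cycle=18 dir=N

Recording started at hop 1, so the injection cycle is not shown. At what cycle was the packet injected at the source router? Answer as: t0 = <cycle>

At hop 1 the cycle is 6; in general cyc_k = t0 + kL.
So t0 = 6 − 1·4 = 2.

t0 = 2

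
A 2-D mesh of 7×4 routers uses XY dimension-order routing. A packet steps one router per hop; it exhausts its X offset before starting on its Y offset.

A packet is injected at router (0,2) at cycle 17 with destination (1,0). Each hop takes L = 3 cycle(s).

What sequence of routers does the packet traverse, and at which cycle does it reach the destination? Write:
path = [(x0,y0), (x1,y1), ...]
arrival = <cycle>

#0 — 0,2 | c17
#1 — 1,2 | c20 | E
#2 — 1,1 | c23 | S
#3 — 1,0 | c26 | S

path = [(0,2), (1,2), (1,1), (1,0)]
arrival = 26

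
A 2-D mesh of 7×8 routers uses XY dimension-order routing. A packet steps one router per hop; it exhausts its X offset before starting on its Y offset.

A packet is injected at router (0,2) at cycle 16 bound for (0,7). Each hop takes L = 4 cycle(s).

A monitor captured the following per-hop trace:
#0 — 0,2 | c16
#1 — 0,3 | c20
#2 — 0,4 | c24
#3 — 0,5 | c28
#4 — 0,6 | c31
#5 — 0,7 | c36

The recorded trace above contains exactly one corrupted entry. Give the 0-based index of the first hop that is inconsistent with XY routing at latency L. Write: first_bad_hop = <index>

  1: Δx=+0 Δy=+1 Δt=4 [ok]
  2: Δx=+0 Δy=+1 Δt=4 [ok]
  3: Δx=+0 Δy=+1 Δt=4 [ok]
  4: Δx=+0 Δy=+1 Δt=3 [BAD: Δcyc=3≠L]

first_bad_hop = 4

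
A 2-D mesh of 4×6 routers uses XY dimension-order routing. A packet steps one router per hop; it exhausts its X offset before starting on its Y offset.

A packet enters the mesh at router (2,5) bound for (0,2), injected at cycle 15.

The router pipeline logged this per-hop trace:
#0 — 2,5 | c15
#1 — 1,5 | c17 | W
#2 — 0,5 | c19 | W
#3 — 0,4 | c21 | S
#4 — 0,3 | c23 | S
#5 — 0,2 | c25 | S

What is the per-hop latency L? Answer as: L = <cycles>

L = 2

From hop 0 (15) to hop 1 (17): +2 cycles.
One hop costs L cycles, so L = 2.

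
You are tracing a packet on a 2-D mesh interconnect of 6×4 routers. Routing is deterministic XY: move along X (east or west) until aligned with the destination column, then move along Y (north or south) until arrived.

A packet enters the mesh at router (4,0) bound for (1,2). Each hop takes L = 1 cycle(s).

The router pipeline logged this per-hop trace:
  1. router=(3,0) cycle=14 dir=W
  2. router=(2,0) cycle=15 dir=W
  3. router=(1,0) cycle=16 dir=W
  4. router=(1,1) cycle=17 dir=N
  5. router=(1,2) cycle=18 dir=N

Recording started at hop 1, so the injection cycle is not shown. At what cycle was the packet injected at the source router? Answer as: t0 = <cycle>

cyc[1] = 14 and cyc[k] = t0 + k·L for every k.
Therefore t0 = 14 − L = 13.

t0 = 13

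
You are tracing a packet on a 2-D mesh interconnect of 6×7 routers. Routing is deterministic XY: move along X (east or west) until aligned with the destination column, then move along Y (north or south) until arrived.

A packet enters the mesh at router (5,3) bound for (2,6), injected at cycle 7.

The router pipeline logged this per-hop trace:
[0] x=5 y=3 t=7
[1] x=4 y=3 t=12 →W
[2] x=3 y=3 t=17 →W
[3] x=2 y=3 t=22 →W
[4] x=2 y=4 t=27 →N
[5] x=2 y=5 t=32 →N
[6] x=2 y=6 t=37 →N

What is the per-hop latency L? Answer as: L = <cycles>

L = 5

cyc[1] − cyc[0] = 12 − 7 = 5.
One hop costs L cycles, so L = 5.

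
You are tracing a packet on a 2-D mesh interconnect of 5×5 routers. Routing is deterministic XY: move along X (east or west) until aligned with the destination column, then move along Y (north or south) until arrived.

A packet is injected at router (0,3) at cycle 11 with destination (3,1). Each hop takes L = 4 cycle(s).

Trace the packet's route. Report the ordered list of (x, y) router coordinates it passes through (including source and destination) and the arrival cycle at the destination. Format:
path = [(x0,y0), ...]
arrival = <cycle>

path = [(0,3), (1,3), (2,3), (3,3), (3,2), (3,1)]
arrival = 31

hop 0: (0,3) @ cyc 11
hop 1: (1,3) @ cyc 15  [E]
hop 2: (2,3) @ cyc 19  [E]
hop 3: (3,3) @ cyc 23  [E]
hop 4: (3,2) @ cyc 27  [S]
hop 5: (3,1) @ cyc 31  [S]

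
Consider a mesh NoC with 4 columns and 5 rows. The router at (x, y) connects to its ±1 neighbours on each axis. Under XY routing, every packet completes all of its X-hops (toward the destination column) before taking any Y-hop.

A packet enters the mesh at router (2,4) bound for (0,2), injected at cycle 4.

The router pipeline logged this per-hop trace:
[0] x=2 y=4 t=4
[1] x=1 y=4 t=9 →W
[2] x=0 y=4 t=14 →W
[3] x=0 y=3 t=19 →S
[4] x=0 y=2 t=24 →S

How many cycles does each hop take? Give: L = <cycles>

L = 5

Between hops 0 and 1 the cycle counter advances 9 − 4 = 5.
That increment is L by definition: L = 5.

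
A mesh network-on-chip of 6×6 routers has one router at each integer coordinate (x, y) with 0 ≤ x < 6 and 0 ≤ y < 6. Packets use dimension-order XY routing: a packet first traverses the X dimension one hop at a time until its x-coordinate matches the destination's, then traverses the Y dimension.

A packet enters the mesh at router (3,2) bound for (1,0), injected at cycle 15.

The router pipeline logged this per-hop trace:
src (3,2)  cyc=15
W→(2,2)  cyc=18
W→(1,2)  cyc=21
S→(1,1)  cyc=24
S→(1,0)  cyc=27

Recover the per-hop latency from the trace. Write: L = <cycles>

L = 3

Between hops 0 and 1 the cycle counter advances 18 − 15 = 3.
One hop costs L cycles, so L = 3.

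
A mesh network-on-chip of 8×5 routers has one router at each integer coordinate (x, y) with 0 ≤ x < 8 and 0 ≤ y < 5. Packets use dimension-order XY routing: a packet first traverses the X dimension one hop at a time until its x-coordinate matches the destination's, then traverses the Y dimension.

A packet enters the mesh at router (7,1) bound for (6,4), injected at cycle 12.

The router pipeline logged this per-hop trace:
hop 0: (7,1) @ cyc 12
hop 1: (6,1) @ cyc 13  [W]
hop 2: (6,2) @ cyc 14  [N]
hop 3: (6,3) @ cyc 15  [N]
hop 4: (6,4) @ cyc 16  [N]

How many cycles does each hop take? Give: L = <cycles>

Between hops 0 and 1 the cycle counter advances 13 − 12 = 1.
One hop costs L cycles, so L = 1.

L = 1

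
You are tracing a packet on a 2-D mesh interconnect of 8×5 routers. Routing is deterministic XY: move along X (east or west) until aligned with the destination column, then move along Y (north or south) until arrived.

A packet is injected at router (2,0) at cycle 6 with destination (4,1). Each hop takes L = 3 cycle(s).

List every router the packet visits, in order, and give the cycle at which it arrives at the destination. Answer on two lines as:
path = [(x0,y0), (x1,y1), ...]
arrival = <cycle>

path = [(2,0), (3,0), (4,0), (4,1)]
arrival = 15

t=6: at (2,0)
t=9: at (3,0) after E
t=12: at (4,0) after E
t=15: at (4,1) after N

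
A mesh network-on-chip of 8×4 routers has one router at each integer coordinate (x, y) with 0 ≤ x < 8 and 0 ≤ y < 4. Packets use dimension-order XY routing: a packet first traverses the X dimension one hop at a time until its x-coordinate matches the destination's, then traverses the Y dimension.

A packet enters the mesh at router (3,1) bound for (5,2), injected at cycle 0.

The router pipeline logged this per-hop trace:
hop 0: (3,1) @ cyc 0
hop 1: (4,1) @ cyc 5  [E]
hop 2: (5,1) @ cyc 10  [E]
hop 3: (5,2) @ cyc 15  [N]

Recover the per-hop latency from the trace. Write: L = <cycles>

Δcyc across hop 0→1: 5 − 0 = 5.
Each hop adds L, hence L = 5.

L = 5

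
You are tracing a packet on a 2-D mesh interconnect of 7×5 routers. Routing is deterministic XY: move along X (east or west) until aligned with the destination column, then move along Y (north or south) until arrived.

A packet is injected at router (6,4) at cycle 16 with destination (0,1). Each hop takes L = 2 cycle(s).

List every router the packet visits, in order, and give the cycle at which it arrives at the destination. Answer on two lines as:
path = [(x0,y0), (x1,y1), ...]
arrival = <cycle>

[0] x=6 y=4 t=16
[1] x=5 y=4 t=18 →W
[2] x=4 y=4 t=20 →W
[3] x=3 y=4 t=22 →W
[4] x=2 y=4 t=24 →W
[5] x=1 y=4 t=26 →W
[6] x=0 y=4 t=28 →W
[7] x=0 y=3 t=30 →S
[8] x=0 y=2 t=32 →S
[9] x=0 y=1 t=34 →S

path = [(6,4), (5,4), (4,4), (3,4), (2,4), (1,4), (0,4), (0,3), (0,2), (0,1)]
arrival = 34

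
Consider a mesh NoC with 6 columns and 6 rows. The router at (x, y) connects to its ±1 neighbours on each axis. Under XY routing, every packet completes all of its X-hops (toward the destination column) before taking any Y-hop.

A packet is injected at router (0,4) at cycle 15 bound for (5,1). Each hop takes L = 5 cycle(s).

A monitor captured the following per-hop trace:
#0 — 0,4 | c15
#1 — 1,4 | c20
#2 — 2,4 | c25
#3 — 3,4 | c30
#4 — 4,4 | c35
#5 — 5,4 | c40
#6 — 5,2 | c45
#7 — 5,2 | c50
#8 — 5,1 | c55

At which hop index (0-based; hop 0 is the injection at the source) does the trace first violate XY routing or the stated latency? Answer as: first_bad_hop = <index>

check 1→ d=(1,0) cyc+5: ok
check 2→ d=(1,0) cyc+5: ok
check 3→ d=(1,0) cyc+5: ok
check 4→ d=(1,0) cyc+5: ok
check 5→ d=(1,0) cyc+5: ok
check 6→ d=(0,-2) cyc+5: BAD: non-unit step

first_bad_hop = 6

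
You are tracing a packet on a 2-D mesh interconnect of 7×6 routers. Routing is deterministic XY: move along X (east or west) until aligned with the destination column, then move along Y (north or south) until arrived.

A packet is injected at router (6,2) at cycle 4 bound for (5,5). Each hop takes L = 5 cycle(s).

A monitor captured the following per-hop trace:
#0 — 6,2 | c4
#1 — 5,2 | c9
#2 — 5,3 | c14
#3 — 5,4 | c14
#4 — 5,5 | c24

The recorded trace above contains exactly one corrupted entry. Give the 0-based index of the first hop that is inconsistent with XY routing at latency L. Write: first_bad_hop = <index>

first_bad_hop = 3

[1] (-1,+0) / 5c ⇒ ok
[2] (+0,+1) / 5c ⇒ ok
[3] (+0,+1) / 0c ⇒ BAD: Δcyc=0≠L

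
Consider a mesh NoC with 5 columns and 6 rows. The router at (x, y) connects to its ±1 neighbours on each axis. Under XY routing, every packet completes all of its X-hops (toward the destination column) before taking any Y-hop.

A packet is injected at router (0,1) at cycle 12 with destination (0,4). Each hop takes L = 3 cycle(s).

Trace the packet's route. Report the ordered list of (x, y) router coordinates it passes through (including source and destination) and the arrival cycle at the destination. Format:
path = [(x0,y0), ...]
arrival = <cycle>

[0] x=0 y=1 t=12
[1] x=0 y=2 t=15 →N
[2] x=0 y=3 t=18 →N
[3] x=0 y=4 t=21 →N

path = [(0,1), (0,2), (0,3), (0,4)]
arrival = 21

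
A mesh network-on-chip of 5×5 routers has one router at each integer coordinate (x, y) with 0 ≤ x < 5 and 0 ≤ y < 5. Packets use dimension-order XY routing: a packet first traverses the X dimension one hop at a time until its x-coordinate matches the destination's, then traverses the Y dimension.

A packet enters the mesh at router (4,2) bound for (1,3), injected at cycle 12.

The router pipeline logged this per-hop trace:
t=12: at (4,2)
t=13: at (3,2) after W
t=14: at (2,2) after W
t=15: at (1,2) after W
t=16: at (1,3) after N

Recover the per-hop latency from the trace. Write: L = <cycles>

Between hops 0 and 1 the cycle counter advances 13 − 12 = 1.
One hop costs L cycles, so L = 1.

L = 1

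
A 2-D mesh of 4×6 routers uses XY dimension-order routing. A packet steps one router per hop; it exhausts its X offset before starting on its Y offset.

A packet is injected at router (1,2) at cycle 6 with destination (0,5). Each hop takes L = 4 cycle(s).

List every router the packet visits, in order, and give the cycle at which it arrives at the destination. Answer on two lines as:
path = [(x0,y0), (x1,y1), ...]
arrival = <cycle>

t=6: at (1,2)
t=10: at (0,2) after W
t=14: at (0,3) after N
t=18: at (0,4) after N
t=22: at (0,5) after N

path = [(1,2), (0,2), (0,3), (0,4), (0,5)]
arrival = 22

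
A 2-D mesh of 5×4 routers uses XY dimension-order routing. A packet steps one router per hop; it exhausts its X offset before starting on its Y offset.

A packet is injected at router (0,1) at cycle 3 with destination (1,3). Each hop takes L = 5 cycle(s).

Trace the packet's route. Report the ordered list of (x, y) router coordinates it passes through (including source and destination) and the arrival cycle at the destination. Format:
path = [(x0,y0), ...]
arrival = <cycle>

path = [(0,1), (1,1), (1,2), (1,3)]
arrival = 18

#0 — 0,1 | c3
#1 — 1,1 | c8 | E
#2 — 1,2 | c13 | N
#3 — 1,3 | c18 | N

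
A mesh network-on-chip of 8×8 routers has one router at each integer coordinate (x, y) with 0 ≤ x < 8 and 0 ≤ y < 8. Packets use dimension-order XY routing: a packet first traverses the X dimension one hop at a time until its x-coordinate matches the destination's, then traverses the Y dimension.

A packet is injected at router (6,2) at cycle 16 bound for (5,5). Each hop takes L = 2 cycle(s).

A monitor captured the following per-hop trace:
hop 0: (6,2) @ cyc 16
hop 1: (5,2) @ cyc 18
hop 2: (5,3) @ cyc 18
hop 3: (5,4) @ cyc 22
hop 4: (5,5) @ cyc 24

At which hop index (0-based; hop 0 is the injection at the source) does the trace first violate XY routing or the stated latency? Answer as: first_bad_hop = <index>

hop 1: step (-1,+0), +2 cyc — ok
hop 2: step (+0,+1), +0 cyc — BAD: Δcyc=0≠L

first_bad_hop = 2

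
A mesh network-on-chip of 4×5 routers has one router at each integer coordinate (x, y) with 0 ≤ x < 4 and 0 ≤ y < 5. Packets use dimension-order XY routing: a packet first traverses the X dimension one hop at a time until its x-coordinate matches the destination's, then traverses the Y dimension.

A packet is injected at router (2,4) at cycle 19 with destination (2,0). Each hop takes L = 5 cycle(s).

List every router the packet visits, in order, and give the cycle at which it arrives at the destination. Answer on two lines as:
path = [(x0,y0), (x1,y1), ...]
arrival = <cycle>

#0 — 2,4 | c19
#1 — 2,3 | c24 | S
#2 — 2,2 | c29 | S
#3 — 2,1 | c34 | S
#4 — 2,0 | c39 | S

path = [(2,4), (2,3), (2,2), (2,1), (2,0)]
arrival = 39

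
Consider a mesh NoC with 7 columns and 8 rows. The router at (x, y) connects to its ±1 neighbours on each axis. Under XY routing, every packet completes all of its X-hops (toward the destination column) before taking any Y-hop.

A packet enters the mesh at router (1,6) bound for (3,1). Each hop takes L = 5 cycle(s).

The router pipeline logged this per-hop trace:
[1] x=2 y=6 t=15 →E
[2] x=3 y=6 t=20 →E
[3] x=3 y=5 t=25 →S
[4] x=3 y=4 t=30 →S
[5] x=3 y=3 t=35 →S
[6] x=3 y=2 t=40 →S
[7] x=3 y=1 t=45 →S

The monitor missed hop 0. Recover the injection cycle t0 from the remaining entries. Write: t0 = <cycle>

The first recorded entry is hop 1 at cycle 15.
t0 = cyc[1] − L = 15 − 5 = 10.

t0 = 10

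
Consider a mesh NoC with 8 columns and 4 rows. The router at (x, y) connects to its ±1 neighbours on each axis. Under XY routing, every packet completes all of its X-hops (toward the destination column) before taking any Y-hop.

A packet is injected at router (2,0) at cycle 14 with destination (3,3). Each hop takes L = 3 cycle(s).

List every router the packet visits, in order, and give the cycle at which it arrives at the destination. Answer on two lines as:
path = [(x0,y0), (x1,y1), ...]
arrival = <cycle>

path = [(2,0), (3,0), (3,1), (3,2), (3,3)]
arrival = 26

[0] x=2 y=0 t=14
[1] x=3 y=0 t=17 →E
[2] x=3 y=1 t=20 →N
[3] x=3 y=2 t=23 →N
[4] x=3 y=3 t=26 →N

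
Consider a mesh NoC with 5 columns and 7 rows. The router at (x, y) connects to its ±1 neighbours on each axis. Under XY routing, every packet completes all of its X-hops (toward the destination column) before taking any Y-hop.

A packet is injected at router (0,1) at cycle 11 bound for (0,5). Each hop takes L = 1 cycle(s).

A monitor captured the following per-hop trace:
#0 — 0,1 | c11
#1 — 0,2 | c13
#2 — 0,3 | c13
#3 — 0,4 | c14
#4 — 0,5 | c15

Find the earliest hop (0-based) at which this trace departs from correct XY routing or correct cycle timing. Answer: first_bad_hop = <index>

first_bad_hop = 1

  1: Δx=+0 Δy=+1 Δt=2 [BAD: Δcyc=2≠L]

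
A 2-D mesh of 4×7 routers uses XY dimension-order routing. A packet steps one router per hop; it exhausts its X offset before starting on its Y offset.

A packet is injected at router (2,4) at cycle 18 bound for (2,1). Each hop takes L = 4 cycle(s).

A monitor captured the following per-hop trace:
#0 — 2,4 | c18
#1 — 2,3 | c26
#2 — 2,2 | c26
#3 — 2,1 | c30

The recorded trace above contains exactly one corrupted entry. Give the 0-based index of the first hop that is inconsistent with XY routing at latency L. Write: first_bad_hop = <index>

first_bad_hop = 1

check 1→ d=(0,-1) cyc+8: BAD: Δcyc=8≠L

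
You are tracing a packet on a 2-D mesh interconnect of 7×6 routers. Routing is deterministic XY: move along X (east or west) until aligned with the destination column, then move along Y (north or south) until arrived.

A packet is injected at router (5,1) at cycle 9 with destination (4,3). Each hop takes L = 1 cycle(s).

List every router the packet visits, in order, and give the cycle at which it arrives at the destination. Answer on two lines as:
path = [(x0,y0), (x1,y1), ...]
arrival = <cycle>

  0. router=(5,1) cycle=9 (inject)
  1. router=(4,1) cycle=10 dir=W
  2. router=(4,2) cycle=11 dir=N
  3. router=(4,3) cycle=12 dir=N

path = [(5,1), (4,1), (4,2), (4,3)]
arrival = 12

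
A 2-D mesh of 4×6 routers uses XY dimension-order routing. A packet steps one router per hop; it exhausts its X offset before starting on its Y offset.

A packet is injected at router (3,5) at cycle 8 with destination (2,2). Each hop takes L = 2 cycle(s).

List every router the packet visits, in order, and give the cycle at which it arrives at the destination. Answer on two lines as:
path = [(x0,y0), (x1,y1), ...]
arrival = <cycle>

t=8: at (3,5)
t=10: at (2,5) after W
t=12: at (2,4) after S
t=14: at (2,3) after S
t=16: at (2,2) after S

path = [(3,5), (2,5), (2,4), (2,3), (2,2)]
arrival = 16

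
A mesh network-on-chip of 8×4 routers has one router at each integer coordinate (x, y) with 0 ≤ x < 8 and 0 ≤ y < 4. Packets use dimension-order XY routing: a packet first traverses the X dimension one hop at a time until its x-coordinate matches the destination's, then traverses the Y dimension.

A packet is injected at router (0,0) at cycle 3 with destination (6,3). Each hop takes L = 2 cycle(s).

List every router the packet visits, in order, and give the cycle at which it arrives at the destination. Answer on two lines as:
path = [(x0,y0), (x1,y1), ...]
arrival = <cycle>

path = [(0,0), (1,0), (2,0), (3,0), (4,0), (5,0), (6,0), (6,1), (6,2), (6,3)]
arrival = 21

[0] x=0 y=0 t=3
[1] x=1 y=0 t=5 →E
[2] x=2 y=0 t=7 →E
[3] x=3 y=0 t=9 →E
[4] x=4 y=0 t=11 →E
[5] x=5 y=0 t=13 →E
[6] x=6 y=0 t=15 →E
[7] x=6 y=1 t=17 →N
[8] x=6 y=2 t=19 →N
[9] x=6 y=3 t=21 →N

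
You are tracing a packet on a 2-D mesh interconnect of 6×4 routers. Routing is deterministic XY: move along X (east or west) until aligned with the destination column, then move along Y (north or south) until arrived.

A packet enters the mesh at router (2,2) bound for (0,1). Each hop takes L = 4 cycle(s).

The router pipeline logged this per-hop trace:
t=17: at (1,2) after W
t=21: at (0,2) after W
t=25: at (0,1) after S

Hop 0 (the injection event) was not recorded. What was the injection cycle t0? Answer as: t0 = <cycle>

t0 = 13

cyc[1] = 17 and cyc[k] = t0 + k·L for every k.
Subtract one hop: t0 = 17 − 4 = 13.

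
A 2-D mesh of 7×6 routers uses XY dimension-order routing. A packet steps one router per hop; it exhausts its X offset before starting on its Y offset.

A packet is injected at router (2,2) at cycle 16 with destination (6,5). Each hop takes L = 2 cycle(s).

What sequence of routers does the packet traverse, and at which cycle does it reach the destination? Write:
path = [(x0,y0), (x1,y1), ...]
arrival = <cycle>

path = [(2,2), (3,2), (4,2), (5,2), (6,2), (6,3), (6,4), (6,5)]
arrival = 30

[0] x=2 y=2 t=16
[1] x=3 y=2 t=18 →E
[2] x=4 y=2 t=20 →E
[3] x=5 y=2 t=22 →E
[4] x=6 y=2 t=24 →E
[5] x=6 y=3 t=26 →N
[6] x=6 y=4 t=28 →N
[7] x=6 y=5 t=30 →N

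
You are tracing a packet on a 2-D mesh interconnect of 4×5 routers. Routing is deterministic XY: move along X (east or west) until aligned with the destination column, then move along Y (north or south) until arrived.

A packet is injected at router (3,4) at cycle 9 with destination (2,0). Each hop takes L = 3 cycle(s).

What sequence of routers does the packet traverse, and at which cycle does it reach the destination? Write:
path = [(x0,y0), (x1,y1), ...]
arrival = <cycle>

path = [(3,4), (2,4), (2,3), (2,2), (2,1), (2,0)]
arrival = 24

[0] x=3 y=4 t=9
[1] x=2 y=4 t=12 →W
[2] x=2 y=3 t=15 →S
[3] x=2 y=2 t=18 →S
[4] x=2 y=1 t=21 →S
[5] x=2 y=0 t=24 →S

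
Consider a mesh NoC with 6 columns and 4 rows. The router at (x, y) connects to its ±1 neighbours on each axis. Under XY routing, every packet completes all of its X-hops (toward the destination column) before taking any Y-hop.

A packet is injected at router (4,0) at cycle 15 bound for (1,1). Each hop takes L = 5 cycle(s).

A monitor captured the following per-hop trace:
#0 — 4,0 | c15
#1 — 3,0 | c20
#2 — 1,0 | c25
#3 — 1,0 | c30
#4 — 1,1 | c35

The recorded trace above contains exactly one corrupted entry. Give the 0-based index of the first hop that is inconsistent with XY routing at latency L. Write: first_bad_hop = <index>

[1] (-1,+0) / 5c ⇒ ok
[2] (-2,+0) / 5c ⇒ BAD: non-unit step

first_bad_hop = 2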